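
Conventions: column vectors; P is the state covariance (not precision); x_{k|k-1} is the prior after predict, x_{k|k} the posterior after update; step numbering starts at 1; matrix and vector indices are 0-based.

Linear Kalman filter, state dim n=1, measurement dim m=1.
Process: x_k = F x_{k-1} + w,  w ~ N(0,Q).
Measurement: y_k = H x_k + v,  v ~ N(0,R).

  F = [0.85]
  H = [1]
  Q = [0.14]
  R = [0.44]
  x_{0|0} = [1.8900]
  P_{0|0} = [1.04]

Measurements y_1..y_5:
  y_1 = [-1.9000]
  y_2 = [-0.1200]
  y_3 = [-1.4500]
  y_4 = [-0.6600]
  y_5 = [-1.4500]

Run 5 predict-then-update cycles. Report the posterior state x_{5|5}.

step 1: x^-=[1.6065]  P^-=[0.8914]  S=[1.3314]  K=[0.6695]  nu=[-3.5065]  x^+=[-0.7412]  P^+=[0.2946]
step 2: x^-=[-0.6300]  P^-=[0.3528]  S=[0.7928]  K=[0.4450]  nu=[0.5100]  x^+=[-0.4030]  P^+=[0.1958]
step 3: x^-=[-0.3426]  P^-=[0.2815]  S=[0.7215]  K=[0.3901]  nu=[-1.1074]  x^+=[-0.7746]  P^+=[0.1717]
step 4: x^-=[-0.6584]  P^-=[0.2640]  S=[0.7040]  K=[0.3750]  nu=[-0.0016]  x^+=[-0.6590]  P^+=[0.1650]
step 5: x^-=[-0.5602]  P^-=[0.2592]  S=[0.6992]  K=[0.3707]  nu=[-0.8898]  x^+=[-0.8901]  P^+=[0.1631]

x_post = [-0.8901]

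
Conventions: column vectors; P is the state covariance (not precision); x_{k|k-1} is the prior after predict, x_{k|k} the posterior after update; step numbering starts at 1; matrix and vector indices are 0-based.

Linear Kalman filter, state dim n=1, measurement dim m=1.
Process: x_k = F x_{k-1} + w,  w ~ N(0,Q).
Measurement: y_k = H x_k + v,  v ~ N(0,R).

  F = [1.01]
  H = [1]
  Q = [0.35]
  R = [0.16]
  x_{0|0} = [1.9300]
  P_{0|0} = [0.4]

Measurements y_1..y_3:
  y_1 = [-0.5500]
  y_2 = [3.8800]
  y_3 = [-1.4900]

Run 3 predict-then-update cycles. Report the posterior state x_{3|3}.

x_post = [-0.3755]

step 1: x^-=[1.9493]  P^-=[0.7580]  S=[0.9180]  K=[0.8257]  nu=[-2.4993]  x^+=[-0.1144]  P^+=[0.1321]
step 2: x^-=[-0.1156]  P^-=[0.4848]  S=[0.6448]  K=[0.7518]  nu=[3.9956]  x^+=[2.8885]  P^+=[0.1203]
step 3: x^-=[2.9174]  P^-=[0.4727]  S=[0.6327]  K=[0.7471]  nu=[-4.4074]  x^+=[-0.3755]  P^+=[0.1195]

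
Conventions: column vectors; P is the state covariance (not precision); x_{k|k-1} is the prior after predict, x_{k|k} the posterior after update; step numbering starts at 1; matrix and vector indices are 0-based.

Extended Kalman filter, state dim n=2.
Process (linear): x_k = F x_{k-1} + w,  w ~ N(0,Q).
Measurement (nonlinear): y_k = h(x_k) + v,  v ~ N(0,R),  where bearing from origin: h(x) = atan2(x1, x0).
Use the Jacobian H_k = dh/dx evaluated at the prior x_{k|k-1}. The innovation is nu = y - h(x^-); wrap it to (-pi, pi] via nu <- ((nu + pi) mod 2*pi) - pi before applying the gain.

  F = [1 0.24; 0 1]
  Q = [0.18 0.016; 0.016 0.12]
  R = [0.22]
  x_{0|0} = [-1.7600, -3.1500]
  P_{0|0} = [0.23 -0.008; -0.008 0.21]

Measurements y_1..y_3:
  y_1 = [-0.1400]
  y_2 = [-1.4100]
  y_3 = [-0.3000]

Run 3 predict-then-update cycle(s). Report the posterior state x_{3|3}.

step 1: x^-=[-2.5160, -3.1500]  P^-=[0.4183 0.0584; 0.0584 0.3300]  H_jac=[0.1938 -0.1548]  S=[0.2401]  K=[0.3000; -0.1656]  nu=[2.1048]  x^+=[-1.8847, -3.4986]  P^+=[0.3967 0.0703; 0.0703 0.3234]
step 2: x^-=[-2.7243, -3.4986]  P^-=[0.6290 0.1639; 0.1639 0.4434]  H_jac=[0.1779 -0.1386]  S=[0.2403]  K=[0.3712; -0.1343]  nu=[0.8224]  x^+=[-2.4191, -3.6090]  P^+=[0.5959 0.1759; 0.1759 0.4391]
step 3: x^-=[-3.2852, -3.6090]  P^-=[0.8857 0.2973; 0.2973 0.5591]  H_jac=[0.1515 -0.1379]  S=[0.2385]  K=[0.3907; -0.1344]  nu=[2.0093]  x^+=[-2.5003, -3.8791]  P^+=[0.8493 0.3098; 0.3098 0.5548]

x_post = [-2.5003, -3.8791]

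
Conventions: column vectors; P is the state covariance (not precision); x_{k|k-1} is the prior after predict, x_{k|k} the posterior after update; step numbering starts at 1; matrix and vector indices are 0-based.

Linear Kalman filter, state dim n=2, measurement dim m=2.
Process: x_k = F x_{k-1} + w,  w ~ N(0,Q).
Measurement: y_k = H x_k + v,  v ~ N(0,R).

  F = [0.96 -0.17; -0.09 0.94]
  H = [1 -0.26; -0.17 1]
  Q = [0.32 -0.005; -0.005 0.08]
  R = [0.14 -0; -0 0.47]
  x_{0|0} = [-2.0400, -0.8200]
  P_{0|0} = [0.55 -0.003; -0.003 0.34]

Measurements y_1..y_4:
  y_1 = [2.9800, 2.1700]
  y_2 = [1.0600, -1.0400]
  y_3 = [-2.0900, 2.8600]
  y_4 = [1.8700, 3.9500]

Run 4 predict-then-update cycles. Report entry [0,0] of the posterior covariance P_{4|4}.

step 1: x^-=[-1.8190, -0.5872]  P^-=[0.8377 -0.1096; -0.1096 0.3854]  S=[1.0607 -0.3571; -0.3571 0.9169]  K=[0.8333 0.0497; -0.0569 0.4185]  nu=[4.6463, 2.4480]  x^+=[2.1743, 0.1727]  P^+=[0.1284 0.0452; 0.0452 0.2044]
step 2: x^-=[2.0580, -0.0333]  P^-=[0.4295 -0.0073; -0.0073 0.2540]  S=[0.5905 -0.1467; -0.1467 0.7389]  K=[0.7401 0.0382; -0.0404 0.3374]  nu=[-1.0067, -0.6568]  x^+=[1.2879, -0.2143]  P^+=[0.1133 0.0372; 0.0372 0.1649]
step 3: x^-=[1.2728, -0.3173]  P^-=[0.4170 -0.0070; -0.0070 0.2203]  S=[0.5756 -0.1355; -0.1355 0.7048]  K=[0.7350 0.0308; -0.0395 0.3067]  nu=[-3.4453, 3.3937]  x^+=[-1.1549, 0.8596]  P^+=[0.1116 0.0334; 0.0334 0.1498]
step 4: x^-=[-1.2549, 0.9120]  P^-=[0.4163 -0.0079; -0.0079 0.2077]  S=[0.5744 -0.1330; -0.1330 0.6924]  K=[0.7346 0.0275; -0.0396 0.2942]  nu=[3.3620, 2.8247]  x^+=[1.2926, 1.6099]  P^+=[0.1111 0.0318; 0.0318 0.1437]

P_post[0,0] = 0.1111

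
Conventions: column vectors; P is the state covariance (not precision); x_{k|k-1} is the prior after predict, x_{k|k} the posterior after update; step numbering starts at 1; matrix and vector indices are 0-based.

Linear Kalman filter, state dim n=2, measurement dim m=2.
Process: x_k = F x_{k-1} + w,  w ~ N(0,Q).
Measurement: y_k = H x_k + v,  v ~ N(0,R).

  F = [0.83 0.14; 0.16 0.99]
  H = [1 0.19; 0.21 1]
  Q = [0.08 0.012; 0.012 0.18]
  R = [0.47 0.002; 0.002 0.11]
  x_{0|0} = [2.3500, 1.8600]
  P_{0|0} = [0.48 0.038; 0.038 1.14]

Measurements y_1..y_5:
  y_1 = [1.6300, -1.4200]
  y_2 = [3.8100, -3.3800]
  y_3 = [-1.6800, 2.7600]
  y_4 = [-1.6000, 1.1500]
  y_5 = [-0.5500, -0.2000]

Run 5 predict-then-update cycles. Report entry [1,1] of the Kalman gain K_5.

step 1: x^-=[2.2109, 2.2174]  P^-=[0.4418 0.2658; 0.2658 1.3216]  S=[1.0606 0.6223; 0.6223 1.5628]  K=[0.4301 0.0582; -0.0389 0.8969]  nu=[-1.0022, -4.1017]  x^+=[1.5411, -1.4225]  P^+=[0.2092 -0.0367; -0.0367 0.1063]
step 2: x^-=[1.0800, -1.1617]  P^-=[0.2177 0.0236; 0.0236 0.2779]  S=[0.7067 0.1250; 0.1250 0.4074]  K=[0.3006 0.0778; -0.0156 0.6991]  nu=[2.9507, -2.4451]  x^+=[1.7768, -2.9171]  P^+=[0.1455 -0.0214; -0.0214 0.0814]
step 3: x^-=[1.0664, -2.6036]  P^-=[0.1769 0.0245; 0.0245 0.2567]  S=[0.6655 0.1134; 0.1134 0.3848]  K=[0.2585 0.0841; -0.0061 0.6823]  nu=[-2.2517, 5.1397]  x^+=[0.9167, 0.9169]  P^+=[0.1248 -0.0164; -0.0164 0.0785]
step 4: x^-=[0.8892, 1.0544]  P^-=[0.1637 0.0256; 0.0256 0.2549]  S=[0.6526 0.1114; 0.1114 0.3829]  K=[0.2436 0.0857; -0.0028 0.6806]  nu=[-2.6896, -0.0911]  x^+=[0.2262, 0.9998]  P^+=[0.1175 -0.0148; -0.0148 0.0780]
step 5: x^-=[0.3277, 1.0260]  P^-=[0.1590 0.0260; 0.0260 0.2547]  S=[0.6481 0.1108; 0.1108 0.3827]  K=[0.2383 0.0861; -0.0016 0.6804]  nu=[-1.0727, -1.2949]  x^+=[-0.0394, 0.1467]  P^+=[0.1149 -0.0142; -0.0142 0.0778]

K[1,1] = 0.6804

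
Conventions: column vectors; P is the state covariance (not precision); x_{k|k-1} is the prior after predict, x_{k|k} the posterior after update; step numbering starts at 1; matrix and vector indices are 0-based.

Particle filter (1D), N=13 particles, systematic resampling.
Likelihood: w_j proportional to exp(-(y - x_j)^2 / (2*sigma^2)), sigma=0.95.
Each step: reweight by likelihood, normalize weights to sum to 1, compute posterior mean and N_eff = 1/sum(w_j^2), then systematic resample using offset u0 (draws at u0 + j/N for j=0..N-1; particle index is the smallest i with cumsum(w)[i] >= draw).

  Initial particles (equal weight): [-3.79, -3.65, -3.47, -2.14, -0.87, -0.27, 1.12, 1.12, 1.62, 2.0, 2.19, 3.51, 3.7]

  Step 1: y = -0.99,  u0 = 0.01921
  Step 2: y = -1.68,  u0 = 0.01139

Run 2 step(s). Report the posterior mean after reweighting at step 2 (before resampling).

step 1: w=[0.0052, 0.0080, 0.0133, 0.1928, 0.3980, 0.3011, 0.0341, 0.0341, 0.0092, 0.0028, 0.0015, 0.0000, 0.0000]  mean=-0.8350  Neff=3.4612  idx=[2, 3, 3, 4, 4, 4, 4, 4, 5, 5, 5, 5, 6]
step 2: w=[0.0250, 0.1314, 0.1314, 0.1027, 0.1027, 0.1027, 0.1027, 0.1027, 0.0491, 0.0491, 0.0491, 0.0491, 0.0019]  mean=-1.1472  Neff=10.2452  idx=[0, 1, 2, 2, 3, 4, 4, 5, 6, 7, 7, 9, 10]

post_mean = -1.1472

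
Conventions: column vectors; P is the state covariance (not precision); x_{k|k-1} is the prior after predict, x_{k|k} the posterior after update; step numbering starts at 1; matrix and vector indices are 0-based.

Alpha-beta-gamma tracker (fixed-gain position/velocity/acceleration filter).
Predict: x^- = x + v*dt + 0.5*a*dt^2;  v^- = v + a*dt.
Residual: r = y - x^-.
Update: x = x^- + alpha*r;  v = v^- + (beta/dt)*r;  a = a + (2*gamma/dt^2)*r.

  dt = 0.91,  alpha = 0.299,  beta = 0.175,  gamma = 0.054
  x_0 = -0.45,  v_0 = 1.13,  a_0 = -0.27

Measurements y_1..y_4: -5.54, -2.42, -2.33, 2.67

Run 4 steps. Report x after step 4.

x_post = -3.1133

step 1: x_pred=0.4665  r=-6.0065  x^+=-1.3294  v^+=-0.2708  a^+=-1.0534
step 2: x_pred=-2.0120  r=-0.4080  x^+=-2.1340  v^+=-1.3078  a^+=-1.1066
step 3: x_pred=-3.7823  r=1.4523  x^+=-3.3481  v^+=-2.0355  a^+=-0.9172
step 4: x_pred=-5.5801  r=8.2501  x^+=-3.1133  v^+=-1.2836  a^+=0.1588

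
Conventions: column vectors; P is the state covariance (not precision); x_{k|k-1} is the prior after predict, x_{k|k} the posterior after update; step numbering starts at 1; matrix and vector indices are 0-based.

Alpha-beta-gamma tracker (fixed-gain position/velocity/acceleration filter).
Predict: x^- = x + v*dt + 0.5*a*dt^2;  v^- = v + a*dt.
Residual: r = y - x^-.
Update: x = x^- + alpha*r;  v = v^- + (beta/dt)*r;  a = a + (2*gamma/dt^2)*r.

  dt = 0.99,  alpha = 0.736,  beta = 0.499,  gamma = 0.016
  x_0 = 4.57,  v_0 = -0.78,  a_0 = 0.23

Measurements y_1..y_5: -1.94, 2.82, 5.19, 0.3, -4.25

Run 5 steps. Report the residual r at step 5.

resid = -5.7666

step 1: x_pred=3.9105  r=-5.8505  x^+=-0.3955  v^+=-3.5012  a^+=0.0390
step 2: x_pred=-3.8425  r=6.6625  x^+=1.0611  v^+=-0.1044  a^+=0.2565
step 3: x_pred=1.0834  r=4.1066  x^+=4.1059  v^+=2.2194  a^+=0.3906
step 4: x_pred=6.4945  r=-6.1945  x^+=1.9353  v^+=-0.5162  a^+=0.1883
step 5: x_pred=1.5166  r=-5.7666  x^+=-2.7276  v^+=-3.2363  a^+=0.0001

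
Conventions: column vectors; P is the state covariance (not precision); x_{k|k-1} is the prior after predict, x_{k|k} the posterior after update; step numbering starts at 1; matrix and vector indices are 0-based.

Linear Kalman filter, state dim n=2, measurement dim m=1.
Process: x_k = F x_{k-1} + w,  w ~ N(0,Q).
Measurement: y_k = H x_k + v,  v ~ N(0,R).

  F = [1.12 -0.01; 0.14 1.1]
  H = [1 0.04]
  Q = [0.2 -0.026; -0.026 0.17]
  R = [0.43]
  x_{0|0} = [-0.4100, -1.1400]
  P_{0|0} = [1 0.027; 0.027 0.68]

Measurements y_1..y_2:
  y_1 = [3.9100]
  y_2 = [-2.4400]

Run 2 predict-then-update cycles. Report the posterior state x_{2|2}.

step 1: x^-=[-0.4478, -1.3114]  P^-=[1.4539 0.1565; 0.1565 1.0207]  S=[1.8980]  K=[0.7693; 0.1040]  nu=[4.4103]  x^+=[2.9450, -0.8528]  P^+=[0.3306 0.0047; 0.0047 1.0002]
step 2: x^-=[3.3069, -0.5258]  P^-=[0.6147 0.0206; 0.0206 1.3882]  S=[1.0486]  K=[0.5870; 0.0726]  nu=[-5.7259]  x^+=[-0.0543, -0.9416]  P^+=[0.2534 -0.0241; -0.0241 1.3826]

x_post = [-0.0543, -0.9416]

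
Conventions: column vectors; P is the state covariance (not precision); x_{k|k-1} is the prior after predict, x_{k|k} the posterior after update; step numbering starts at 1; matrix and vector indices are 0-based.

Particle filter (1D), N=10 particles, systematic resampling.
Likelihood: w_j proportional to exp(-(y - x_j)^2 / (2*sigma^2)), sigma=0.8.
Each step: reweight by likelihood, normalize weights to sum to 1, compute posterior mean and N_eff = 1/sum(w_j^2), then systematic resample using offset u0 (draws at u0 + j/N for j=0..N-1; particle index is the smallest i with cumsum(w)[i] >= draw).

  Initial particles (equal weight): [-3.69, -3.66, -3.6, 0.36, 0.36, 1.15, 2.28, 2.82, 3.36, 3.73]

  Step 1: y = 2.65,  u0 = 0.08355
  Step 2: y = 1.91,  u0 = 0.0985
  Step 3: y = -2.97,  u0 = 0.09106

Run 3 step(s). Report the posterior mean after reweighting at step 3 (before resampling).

post_mean = 2.2831

step 1: w=[0.0000, 0.0000, 0.0000, 0.0053, 0.0053, 0.0546, 0.2845, 0.3095, 0.2135, 0.1273]  mean=2.7805  Neff=4.1391  idx=[6, 6, 6, 7, 7, 7, 8, 8, 9, 9]
step 2: w=[0.1870, 0.1870, 0.1870, 0.1090, 0.1090, 0.1090, 0.0403, 0.0403, 0.0157, 0.0157]  mean=2.5890  Neff=6.9281  idx=[0, 1, 1, 2, 2, 3, 4, 5, 6, 9]
step 3: w=[0.1989, 0.1989, 0.1989, 0.1989, 0.1989, 0.0019, 0.0019, 0.0019, 0.0000, 0.0000]  mean=2.2831  Neff=5.0569  idx=[0, 0, 1, 1, 2, 2, 3, 3, 4, 4]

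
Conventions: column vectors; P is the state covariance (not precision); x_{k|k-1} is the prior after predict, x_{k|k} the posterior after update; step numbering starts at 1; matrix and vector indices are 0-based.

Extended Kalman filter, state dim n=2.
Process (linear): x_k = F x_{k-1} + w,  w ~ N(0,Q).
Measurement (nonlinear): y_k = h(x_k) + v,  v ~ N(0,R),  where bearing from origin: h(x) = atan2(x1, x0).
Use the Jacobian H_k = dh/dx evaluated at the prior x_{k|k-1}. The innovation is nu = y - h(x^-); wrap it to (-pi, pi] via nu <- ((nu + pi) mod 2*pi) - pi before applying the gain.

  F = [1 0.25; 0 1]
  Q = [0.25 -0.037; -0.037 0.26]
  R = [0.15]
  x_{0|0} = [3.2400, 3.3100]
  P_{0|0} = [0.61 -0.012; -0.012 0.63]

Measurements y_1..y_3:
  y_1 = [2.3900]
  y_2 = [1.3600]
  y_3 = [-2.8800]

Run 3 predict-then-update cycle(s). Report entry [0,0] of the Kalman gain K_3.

K[0,0] = -0.5853

step 1: x^-=[4.0675, 3.3100]  P^-=[0.8934 0.1085; 0.1085 0.8900]  H_jac=[-0.1204 0.1479]  S=[0.1785]  K=[-0.5124; 0.6641]  nu=[1.7069]  x^+=[3.1930, 4.4436]  P^+=[0.8465 0.1693; 0.1693 0.8113]
step 2: x^-=[4.3039, 4.4436]  P^-=[1.2318 0.3351; 0.3351 1.0713]  H_jac=[-0.1161 0.1125]  S=[0.1714]  K=[-0.6146; 0.4759]  nu=[0.5586]  x^+=[3.9605, 4.7094]  P^+=[1.1671 0.3852; 0.3852 1.0324]
step 3: x^-=[5.1379, 4.7094]  P^-=[1.6742 0.6063; 0.6063 1.2924]  H_jac=[-0.0969 0.1058]  S=[0.1678]  K=[-0.5853; 0.4645]  nu=[2.6613]  x^+=[3.5803, 5.9455]  P^+=[1.6167 0.6519; 0.6519 1.2562]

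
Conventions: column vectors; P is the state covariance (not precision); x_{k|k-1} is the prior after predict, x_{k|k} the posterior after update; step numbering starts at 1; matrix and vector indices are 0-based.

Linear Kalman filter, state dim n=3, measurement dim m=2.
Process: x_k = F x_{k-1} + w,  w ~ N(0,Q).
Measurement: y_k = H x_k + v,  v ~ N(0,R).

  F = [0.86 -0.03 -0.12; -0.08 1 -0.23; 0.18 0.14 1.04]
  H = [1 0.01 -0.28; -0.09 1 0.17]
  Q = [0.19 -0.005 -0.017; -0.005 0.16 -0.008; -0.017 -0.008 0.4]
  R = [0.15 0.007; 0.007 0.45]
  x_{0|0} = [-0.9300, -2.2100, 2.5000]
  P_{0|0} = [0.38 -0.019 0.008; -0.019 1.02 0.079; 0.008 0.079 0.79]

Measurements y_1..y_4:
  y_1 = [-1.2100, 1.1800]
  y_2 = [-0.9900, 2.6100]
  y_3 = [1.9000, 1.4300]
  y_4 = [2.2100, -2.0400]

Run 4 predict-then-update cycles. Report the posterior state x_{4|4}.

step 1: x^-=[-1.0335, -2.7106, 2.1232]  P^-=[0.4832 -0.0668 -0.0600; -0.0668 1.1912 0.0158; -0.0600 0.0158 1.3118]  S=[0.7684 -0.1698; -0.1698 1.7023]  K=[0.6486 -0.0061; 0.0804 0.7129; -0.5361 0.0900]  nu=[0.4451, 3.4366]  x^+=[-0.7657, -0.2248, 2.1938]  P^+=[0.1586 -0.0211 0.2185; -0.0211 0.3406 -0.1239; 0.2185 -0.1239 1.0608]
step 2: x^-=[-0.9150, -0.6681, 2.1122]  P^-=[0.2780 -0.0421 0.0680; -0.0421 0.6261 -0.3721; 0.0680 -0.3721 1.6039]  S=[0.5170 -0.0134; -0.0134 1.0037]  K=[0.4988 -0.0487; 0.1468 0.5665; -0.7474 -0.1151]  nu=[0.5231, 2.8366]  x^+=[-0.7923, 1.0157, 1.3949]  P^+=[0.1463 -0.0486 0.2548; -0.0486 0.2951 -0.2558; 0.2548 -0.2558 1.3041]
step 3: x^-=[-0.8792, 0.7583, 1.4503]  P^-=[0.2653 -0.0488 0.0707; -0.0488 0.6598 -0.5785; 0.0707 -0.5785 1.8395]  S=[0.5223 0.0281; 0.0281 0.9751]  K=[0.4733 -0.0759; 0.1983 0.5746; -0.8481 -0.2546]  nu=[3.1777, 0.3461]  x^+=[0.5985, 1.5871, -1.3329]  P^+=[0.1448 -0.0625 0.2631; -0.0625 0.3109 -0.3329; 0.2631 -0.3329 1.3885]
step 4: x^-=[0.6270, 1.8458, -1.0563]  P^-=[0.2639 -0.0518 0.0692; -0.0518 0.7181 -0.6775; 0.0692 -0.6775 1.9110]  S=[0.5277 0.0498; 0.0498 1.0023]  K=[0.4705 -0.0870; 0.2188 0.5953; -0.8658 -0.3150]  nu=[1.2688, -3.6498]  x^+=[1.5414, -0.0494, -1.0051]  P^+=[0.1435 -0.0672 0.2604; -0.0672 0.3247 -0.3605; 0.2604 -0.3605 1.3888]

x_post = [1.5414, -0.0494, -1.0051]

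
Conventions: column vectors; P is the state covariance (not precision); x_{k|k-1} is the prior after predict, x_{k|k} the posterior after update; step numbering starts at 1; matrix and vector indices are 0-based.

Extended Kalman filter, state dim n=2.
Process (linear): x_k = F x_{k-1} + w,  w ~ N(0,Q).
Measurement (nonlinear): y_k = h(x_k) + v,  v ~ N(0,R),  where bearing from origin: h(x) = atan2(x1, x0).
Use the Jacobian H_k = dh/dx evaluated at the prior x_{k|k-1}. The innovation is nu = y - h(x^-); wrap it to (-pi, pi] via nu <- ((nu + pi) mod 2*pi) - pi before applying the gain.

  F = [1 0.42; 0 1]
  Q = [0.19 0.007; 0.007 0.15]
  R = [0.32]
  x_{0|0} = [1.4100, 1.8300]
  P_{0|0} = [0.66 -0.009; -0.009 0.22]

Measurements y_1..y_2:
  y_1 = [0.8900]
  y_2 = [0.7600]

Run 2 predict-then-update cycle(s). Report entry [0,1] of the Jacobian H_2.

step 1: x^-=[2.1786, 1.8300]  P^-=[0.8812 0.0904; 0.0904 0.3700]  H_jac=[-0.2261 0.2691]  S=[0.3808]  K=[-0.4592; 0.2078]  nu=[0.1913]  x^+=[2.0907, 1.8698]  P^+=[0.8009 0.1267; 0.1267 0.3536]
step 2: x^-=[2.8760, 1.8698]  P^-=[1.1598 0.2822; 0.2822 0.5036]  H_jac=[-0.1589 0.2444]  S=[0.3574]  K=[-0.3226; 0.2189]  nu=[0.1835]  x^+=[2.8168, 1.9099]  P^+=[1.1226 0.3075; 0.3075 0.4864]

H_jac[0,1] = 0.2444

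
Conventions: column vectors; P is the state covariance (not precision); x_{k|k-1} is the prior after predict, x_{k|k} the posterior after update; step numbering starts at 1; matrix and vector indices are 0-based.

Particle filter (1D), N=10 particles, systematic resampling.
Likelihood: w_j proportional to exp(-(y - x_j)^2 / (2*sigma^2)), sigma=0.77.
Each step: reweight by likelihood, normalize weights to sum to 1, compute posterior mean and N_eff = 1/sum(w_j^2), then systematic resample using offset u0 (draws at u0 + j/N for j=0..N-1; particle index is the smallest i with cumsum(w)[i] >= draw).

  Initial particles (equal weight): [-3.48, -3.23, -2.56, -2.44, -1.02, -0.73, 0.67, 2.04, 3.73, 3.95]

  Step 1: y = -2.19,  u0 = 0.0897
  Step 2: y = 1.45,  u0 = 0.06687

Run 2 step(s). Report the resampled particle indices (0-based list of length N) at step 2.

step 1: w=[0.0828, 0.1353, 0.3001, 0.3195, 0.1062, 0.0558, 0.0003, 0.0000, 0.0000, 0.0000]  mean=-2.4217  Neff=4.3161  idx=[1, 1, 2, 2, 2, 3, 3, 3, 4, 5]
step 2: w=[0.0000, 0.0000, 0.0001, 0.0001, 0.0001, 0.0001, 0.0001, 0.0001, 0.2427, 0.7568]  mean=-0.8013  Neff=1.5833  idx=[8, 8, 9, 9, 9, 9, 9, 9, 9, 9]

resampled_idx = [8, 8, 9, 9, 9, 9, 9, 9, 9, 9]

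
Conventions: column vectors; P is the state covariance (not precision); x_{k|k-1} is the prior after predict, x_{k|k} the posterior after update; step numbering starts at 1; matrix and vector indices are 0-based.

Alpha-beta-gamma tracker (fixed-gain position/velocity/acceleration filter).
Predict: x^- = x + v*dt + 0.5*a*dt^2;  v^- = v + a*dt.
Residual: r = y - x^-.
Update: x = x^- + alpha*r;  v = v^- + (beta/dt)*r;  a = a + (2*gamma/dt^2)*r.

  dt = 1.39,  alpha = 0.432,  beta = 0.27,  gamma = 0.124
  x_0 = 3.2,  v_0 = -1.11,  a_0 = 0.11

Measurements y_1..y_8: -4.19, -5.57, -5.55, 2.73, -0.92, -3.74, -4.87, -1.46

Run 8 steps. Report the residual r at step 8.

step 1: x_pred=1.7634  r=-5.9534  x^+=-0.8085  v^+=-2.1135  a^+=-0.6542
step 2: x_pred=-4.3782  r=-1.1918  x^+=-4.8931  v^+=-3.2543  a^+=-0.8071
step 3: x_pred=-10.1963  r=4.6463  x^+=-8.1891  v^+=-3.4737  a^+=-0.2108
step 4: x_pred=-13.2211  r=15.9511  x^+=-6.3302  v^+=-0.6682  a^+=1.8367
step 5: x_pred=-5.4847  r=4.5647  x^+=-3.5128  v^+=2.7715  a^+=2.4226
step 6: x_pred=2.6799  r=-6.4199  x^+=-0.0935  v^+=4.8919  a^+=1.5986
step 7: x_pred=8.2505  r=-13.1205  x^+=2.5824  v^+=4.5653  a^+=-0.0856
step 8: x_pred=8.8455  r=-10.3055  x^+=4.3935  v^+=2.4446  a^+=-1.4083

resid = -10.3055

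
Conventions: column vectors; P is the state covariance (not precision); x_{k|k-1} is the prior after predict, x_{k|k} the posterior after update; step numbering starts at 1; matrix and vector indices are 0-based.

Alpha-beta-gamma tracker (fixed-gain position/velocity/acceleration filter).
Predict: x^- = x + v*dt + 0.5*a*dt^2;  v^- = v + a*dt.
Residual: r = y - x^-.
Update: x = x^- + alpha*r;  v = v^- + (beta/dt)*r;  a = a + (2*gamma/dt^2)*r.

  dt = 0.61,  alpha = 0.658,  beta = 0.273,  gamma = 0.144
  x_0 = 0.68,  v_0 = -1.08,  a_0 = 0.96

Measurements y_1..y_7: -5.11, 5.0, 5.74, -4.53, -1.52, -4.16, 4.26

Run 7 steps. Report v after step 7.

v_post = -3.4689

step 1: x_pred=0.1998  r=-5.3098  x^+=-3.2940  v^+=-2.8708  a^+=-3.1497
step 2: x_pred=-5.6312  r=10.6312  x^+=1.3641  v^+=-0.0342  a^+=5.0787
step 3: x_pred=2.2882  r=3.4518  x^+=4.5595  v^+=4.6087  a^+=7.7504
step 4: x_pred=8.8127  r=-13.3427  x^+=0.0332  v^+=3.3650  a^+=-2.5767
step 5: x_pred=1.6064  r=-3.1264  x^+=-0.4508  v^+=0.3940  a^+=-4.9965
step 6: x_pred=-1.1400  r=-3.0200  x^+=-3.1272  v^+=-4.0055  a^+=-7.3339
step 7: x_pred=-6.9350  r=11.1950  x^+=0.4313  v^+=-3.4689  a^+=1.3308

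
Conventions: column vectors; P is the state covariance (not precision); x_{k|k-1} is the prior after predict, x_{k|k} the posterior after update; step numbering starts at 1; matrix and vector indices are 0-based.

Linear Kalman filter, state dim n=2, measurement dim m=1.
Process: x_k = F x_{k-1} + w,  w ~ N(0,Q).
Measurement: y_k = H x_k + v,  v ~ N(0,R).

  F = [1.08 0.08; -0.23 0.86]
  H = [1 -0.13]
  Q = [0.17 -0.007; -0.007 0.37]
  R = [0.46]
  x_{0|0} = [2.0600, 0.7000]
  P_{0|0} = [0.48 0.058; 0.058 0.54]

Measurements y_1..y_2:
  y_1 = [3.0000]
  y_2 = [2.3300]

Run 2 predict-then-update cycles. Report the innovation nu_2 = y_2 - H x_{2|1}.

innov = [-0.6984]

step 1: x^-=[2.2808, 0.1282]  P^-=[0.7434 -0.0363; -0.0363 0.7718]  S=[1.2258]  K=[0.6103; -0.1114]  nu=[0.7359]  x^+=[2.7299, 0.0462]  P^+=[0.2868 0.0471; 0.0471 0.7566]
step 2: x^-=[2.9520, -0.5881]  P^-=[0.5175 0.0167; 0.0167 0.9261]  S=[0.9889]  K=[0.5212; -0.1049]  nu=[-0.6984]  x^+=[2.5879, -0.5149]  P^+=[0.2489 0.0707; 0.0707 0.9153]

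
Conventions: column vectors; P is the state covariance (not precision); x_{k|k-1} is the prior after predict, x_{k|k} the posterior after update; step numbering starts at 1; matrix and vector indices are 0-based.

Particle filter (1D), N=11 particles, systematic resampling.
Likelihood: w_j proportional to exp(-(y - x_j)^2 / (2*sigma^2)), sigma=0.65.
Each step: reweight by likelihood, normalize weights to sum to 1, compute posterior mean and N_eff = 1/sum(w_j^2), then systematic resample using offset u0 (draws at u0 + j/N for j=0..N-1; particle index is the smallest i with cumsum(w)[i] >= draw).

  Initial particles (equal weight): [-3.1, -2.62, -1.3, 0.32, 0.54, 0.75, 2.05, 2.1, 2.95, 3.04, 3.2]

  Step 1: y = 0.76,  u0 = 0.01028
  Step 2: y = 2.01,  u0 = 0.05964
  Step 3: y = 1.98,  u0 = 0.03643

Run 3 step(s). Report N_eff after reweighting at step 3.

N_eff = 7.3081

step 1: w=[0.0000, 0.0000, 0.0022, 0.2641, 0.3136, 0.3320, 0.0463, 0.0397, 0.0011, 0.0007, 0.0003]  mean=0.6847  Neff=3.5457  idx=[3, 3, 3, 4, 4, 4, 4, 5, 5, 5, 6]
step 2: w=[0.0182, 0.0182, 0.0182, 0.0415, 0.0415, 0.0415, 0.0415, 0.0818, 0.0818, 0.0818, 0.5341]  mean=1.3860  Neff=3.1925  idx=[3, 5, 7, 8, 9, 10, 10, 10, 10, 10, 10]
step 3: w=[0.0129, 0.0129, 0.0251, 0.0251, 0.0251, 0.1498, 0.1498, 0.1498, 0.1498, 0.1498, 0.1498]  mean=1.9128  Neff=7.3081  idx=[2, 5, 5, 6, 6, 7, 8, 8, 9, 10, 10]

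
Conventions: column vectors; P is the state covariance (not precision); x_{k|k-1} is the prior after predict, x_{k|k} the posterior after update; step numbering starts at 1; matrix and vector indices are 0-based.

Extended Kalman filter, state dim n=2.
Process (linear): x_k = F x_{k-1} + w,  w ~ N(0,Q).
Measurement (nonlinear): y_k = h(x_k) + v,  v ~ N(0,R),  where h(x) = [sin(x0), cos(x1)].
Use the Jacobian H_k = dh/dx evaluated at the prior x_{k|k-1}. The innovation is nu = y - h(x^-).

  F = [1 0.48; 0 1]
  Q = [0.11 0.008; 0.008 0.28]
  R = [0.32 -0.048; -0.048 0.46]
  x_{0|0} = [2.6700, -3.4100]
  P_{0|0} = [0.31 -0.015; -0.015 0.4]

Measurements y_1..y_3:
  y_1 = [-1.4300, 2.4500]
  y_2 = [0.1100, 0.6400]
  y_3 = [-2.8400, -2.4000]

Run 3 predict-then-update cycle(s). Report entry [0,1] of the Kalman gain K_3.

step 1: x^-=[1.0332, -3.4100]  P^-=[0.4978 0.1850; 0.1850 0.6800]  H_jac=[0.5121 0.0000; 0.0000 -0.2652]  S=[0.4505 -0.0731; -0.0731 0.5078]  K=[0.5632 -0.0155; 0.1563 -0.3326]  nu=[-2.2889, 3.4142]  x^+=[-0.3090, -4.9033]  P^+=[0.3534 0.1288; 0.1288 0.6052]
step 2: x^-=[-2.6626, -4.9033]  P^-=[0.7266 0.4273; 0.4273 0.8852]  H_jac=[-0.8875 0.0000; 0.0000 -0.9818]  S=[0.8922 0.3244; 0.3244 1.3133]  K=[-0.6664 -0.1549; -0.2027 -0.6117]  nu=[0.5709, 0.4502]  x^+=[-3.1128, -5.2944]  P^+=[0.2319 0.0400; 0.0400 0.2767]
step 3: x^-=[-5.6541, -5.2944]  P^-=[0.4440 0.1808; 0.1808 0.5567]  H_jac=[0.8086 0.0000; 0.0000 -0.8353]  S=[0.6103 -0.1701; -0.1701 0.8484]  K=[0.5706 -0.0636; 0.0919 -0.5297]  nu=[-3.4284, -2.9497]  x^+=[-7.4226, -4.0472]  P^+=[0.2296 0.0678; 0.0678 0.2970]

K[0,1] = -0.0636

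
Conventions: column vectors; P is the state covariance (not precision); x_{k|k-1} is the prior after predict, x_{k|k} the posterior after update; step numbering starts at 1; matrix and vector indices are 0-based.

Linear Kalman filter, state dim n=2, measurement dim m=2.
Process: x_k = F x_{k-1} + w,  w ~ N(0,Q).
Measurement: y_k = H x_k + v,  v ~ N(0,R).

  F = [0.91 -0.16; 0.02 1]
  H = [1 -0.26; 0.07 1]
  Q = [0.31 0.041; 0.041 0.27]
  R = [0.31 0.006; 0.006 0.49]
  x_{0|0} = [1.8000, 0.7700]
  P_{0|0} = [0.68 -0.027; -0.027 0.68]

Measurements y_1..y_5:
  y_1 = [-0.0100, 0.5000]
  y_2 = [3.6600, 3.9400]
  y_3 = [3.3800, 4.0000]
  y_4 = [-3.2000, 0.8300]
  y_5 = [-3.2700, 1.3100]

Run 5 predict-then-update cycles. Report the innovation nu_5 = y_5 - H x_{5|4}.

innov = [-1.8402, -0.8127]

step 1: x^-=[1.5148, 0.8060]  P^-=[0.8984 -0.0799; -0.0799 0.9492]  S=[1.3141 -0.2564; -0.2564 1.4324]  K=[0.7224 0.1174; -0.1244 0.6365]  nu=[-1.3152, -0.4120]  x^+=[0.5164, 0.7074]  P^+=[0.2364 0.0453; 0.0453 0.3080]
step 2: x^-=[0.3567, 0.7177]  P^-=[0.5005 0.0371; 0.0371 0.5799]  S=[0.8304 -0.0733; -0.0733 1.0775]  K=[0.6006 0.1078; -0.0897 0.5345]  nu=[3.4899, 3.1973]  x^+=[2.7974, 2.1136]  P^+=[0.1979 0.0426; 0.0426 0.2584]
step 3: x^-=[2.2075, 2.1695]  P^-=[0.4681 0.0419; 0.0419 0.5301]  S=[0.7922 -0.0580; -0.0580 1.0283]  K=[0.5849 0.1056; -0.0836 0.5137]  nu=[1.7366, 1.6760]  x^+=[3.4001, 2.8853]  P^+=[0.1928 0.0417; 0.0417 0.2483]
step 4: x^-=[2.6324, 2.9533]  P^-=[0.4639 0.0426; 0.0426 0.5200]  S=[0.7868 -0.0549; -0.0549 1.0183]  K=[0.5828 0.1052; -0.0821 0.5092]  nu=[-5.0646, -2.3076]  x^+=[-0.5617, 2.1943]  P^+=[0.1921 0.0416; 0.0416 0.2461]
step 5: x^-=[-0.8622, 2.1831]  P^-=[0.4633 0.0428; 0.0428 0.5178]  S=[0.7860 -0.0542; -0.0542 1.0161]  K=[0.5825 0.1051; -0.0818 0.5082]  nu=[-1.8402, -0.8127]  x^+=[-2.0195, 1.9205]  P^+=[0.1920 0.0416; 0.0416 0.2456]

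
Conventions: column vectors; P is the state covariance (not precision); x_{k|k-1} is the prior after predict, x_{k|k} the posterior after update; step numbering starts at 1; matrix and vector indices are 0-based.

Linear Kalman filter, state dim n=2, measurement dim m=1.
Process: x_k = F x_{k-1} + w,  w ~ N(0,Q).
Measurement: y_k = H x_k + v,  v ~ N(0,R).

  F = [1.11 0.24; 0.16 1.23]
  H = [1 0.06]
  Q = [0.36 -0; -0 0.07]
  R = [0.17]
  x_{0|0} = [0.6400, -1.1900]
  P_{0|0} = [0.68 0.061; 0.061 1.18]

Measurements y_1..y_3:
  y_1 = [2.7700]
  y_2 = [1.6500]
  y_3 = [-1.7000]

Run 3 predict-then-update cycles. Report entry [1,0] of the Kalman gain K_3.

step 1: x^-=[0.4248, -1.3613]  P^-=[1.2983 0.5547; 0.5547 1.8966]  S=[1.5417]  K=[0.8637; 0.4336]  nu=[2.4269]  x^+=[2.5209, -0.3089]  P^+=[0.1482 -0.0227; -0.0227 1.6067]
step 2: x^-=[2.7241, 0.0234]  P^-=[0.6230 0.4688; 0.4688 2.4957]  S=[0.8583]  K=[0.7587; 0.7207]  nu=[-1.0755]  x^+=[1.9081, -0.7517]  P^+=[0.1290 -0.0005; -0.0005 2.0500]
step 3: x^-=[1.9376, -0.6193]  P^-=[0.6368 0.6274; 0.6274 3.1745]  S=[0.8935]  K=[0.7548; 0.9153]  nu=[-3.6005]  x^+=[-0.7801, -3.9149]  P^+=[0.1277 0.0101; 0.0101 2.4259]

K[1,0] = 0.9153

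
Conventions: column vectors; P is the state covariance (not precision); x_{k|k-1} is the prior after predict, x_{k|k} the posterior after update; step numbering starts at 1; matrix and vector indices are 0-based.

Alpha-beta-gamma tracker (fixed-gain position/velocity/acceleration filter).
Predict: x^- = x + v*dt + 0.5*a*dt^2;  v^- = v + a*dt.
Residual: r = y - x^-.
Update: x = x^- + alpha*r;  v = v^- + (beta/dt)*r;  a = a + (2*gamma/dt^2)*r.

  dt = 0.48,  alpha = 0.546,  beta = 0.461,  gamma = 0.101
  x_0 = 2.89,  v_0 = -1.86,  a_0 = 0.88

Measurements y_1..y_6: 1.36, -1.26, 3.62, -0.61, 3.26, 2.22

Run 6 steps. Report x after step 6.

x_post = 3.1933

step 1: x_pred=2.0986  r=-0.7386  x^+=1.6953  v^+=-2.1469  a^+=0.2325
step 2: x_pred=0.6916  r=-1.9516  x^+=-0.3740  v^+=-3.9097  a^+=-1.4785
step 3: x_pred=-2.4210  r=6.0410  x^+=0.8774  v^+=1.1825  a^+=3.8178
step 4: x_pred=1.8848  r=-2.4948  x^+=0.5226  v^+=0.6190  a^+=1.6305
step 5: x_pred=1.0076  r=2.2524  x^+=2.2374  v^+=3.5649  a^+=3.6053
step 6: x_pred=4.3639  r=-2.1439  x^+=3.1933  v^+=3.2364  a^+=1.7257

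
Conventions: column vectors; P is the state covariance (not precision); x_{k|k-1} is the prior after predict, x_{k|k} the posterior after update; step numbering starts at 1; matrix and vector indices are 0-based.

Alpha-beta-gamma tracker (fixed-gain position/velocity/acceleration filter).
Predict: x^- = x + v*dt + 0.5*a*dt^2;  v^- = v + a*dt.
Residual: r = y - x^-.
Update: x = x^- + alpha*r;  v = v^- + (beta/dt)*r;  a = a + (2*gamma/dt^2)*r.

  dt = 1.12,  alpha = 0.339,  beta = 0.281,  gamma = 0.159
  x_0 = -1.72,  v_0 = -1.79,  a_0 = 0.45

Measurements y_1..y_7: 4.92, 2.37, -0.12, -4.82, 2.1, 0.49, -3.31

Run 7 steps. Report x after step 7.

x_post = -8.6013

step 1: x_pred=-3.4426  r=8.3626  x^+=-0.6077  v^+=0.8121  a^+=2.5700
step 2: x_pred=1.9138  r=0.4562  x^+=2.0684  v^+=3.8049  a^+=2.6856
step 3: x_pred=8.0144  r=-8.1344  x^+=5.2568  v^+=4.7720  a^+=0.6235
step 4: x_pred=10.9925  r=-15.8125  x^+=5.6321  v^+=1.5030  a^+=-3.3851
step 5: x_pred=5.1923  r=-3.0923  x^+=4.1440  v^+=-3.0641  a^+=-4.1690
step 6: x_pred=-1.9026  r=2.3926  x^+=-1.0915  v^+=-7.1331  a^+=-3.5625
step 7: x_pred=-11.3150  r=8.0050  x^+=-8.6013  v^+=-9.1147  a^+=-1.5332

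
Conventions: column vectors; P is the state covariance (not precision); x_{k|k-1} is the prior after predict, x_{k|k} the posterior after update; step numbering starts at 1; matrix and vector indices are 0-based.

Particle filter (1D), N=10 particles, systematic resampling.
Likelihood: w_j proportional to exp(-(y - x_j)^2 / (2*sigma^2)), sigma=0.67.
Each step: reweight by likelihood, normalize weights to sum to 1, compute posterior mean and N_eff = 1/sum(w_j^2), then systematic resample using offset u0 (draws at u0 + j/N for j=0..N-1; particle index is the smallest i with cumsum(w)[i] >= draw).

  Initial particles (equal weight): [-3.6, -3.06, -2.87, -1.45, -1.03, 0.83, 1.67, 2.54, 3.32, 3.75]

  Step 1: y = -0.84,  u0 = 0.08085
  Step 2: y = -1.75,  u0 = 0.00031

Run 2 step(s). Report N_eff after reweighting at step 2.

step 1: w=[0.0001, 0.0025, 0.0060, 0.3929, 0.5713, 0.0266, 0.0005, 0.0000, 0.0000, 0.0000]  mean=-1.1605  Neff=2.0767  idx=[3, 3, 3, 3, 4, 4, 4, 4, 4, 5]
step 2: w=[0.1408, 0.1408, 0.1408, 0.1408, 0.0874, 0.0874, 0.0874, 0.0874, 0.0874, 0.0001]  mean=-1.2663  Neff=8.5156  idx=[0, 0, 1, 2, 2, 3, 4, 5, 6, 7]

N_eff = 8.5156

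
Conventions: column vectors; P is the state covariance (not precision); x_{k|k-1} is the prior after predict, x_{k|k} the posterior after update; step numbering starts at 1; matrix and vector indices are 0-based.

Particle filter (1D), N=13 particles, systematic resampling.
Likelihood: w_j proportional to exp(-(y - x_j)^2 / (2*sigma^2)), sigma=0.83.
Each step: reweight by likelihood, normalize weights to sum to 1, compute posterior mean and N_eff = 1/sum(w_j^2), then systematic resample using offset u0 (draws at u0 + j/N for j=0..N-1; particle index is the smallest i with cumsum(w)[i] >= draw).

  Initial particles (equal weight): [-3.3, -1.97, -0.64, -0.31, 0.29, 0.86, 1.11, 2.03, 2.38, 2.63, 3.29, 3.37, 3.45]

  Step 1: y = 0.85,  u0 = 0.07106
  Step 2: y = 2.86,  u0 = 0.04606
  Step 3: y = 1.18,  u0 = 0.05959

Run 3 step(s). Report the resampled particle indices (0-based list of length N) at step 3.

step 1: w=[0.0000, 0.0008, 0.0498, 0.0940, 0.1988, 0.2496, 0.2377, 0.0909, 0.0457, 0.0250, 0.0033, 0.0025, 0.0018]  mean=0.8583  Neff=5.5352  idx=[3, 4, 4, 4, 5, 5, 5, 6, 6, 6, 7, 7, 10]
step 2: w=[0.0003, 0.0032, 0.0032, 0.0032, 0.0211, 0.0211, 0.0211, 0.0416, 0.0416, 0.0416, 0.2331, 0.2331, 0.3360]  mean=2.2473  Neff=4.3844  idx=[5, 8, 10, 10, 10, 10, 11, 11, 11, 12, 12, 12, 12]
step 3: w=[0.1491, 0.1600, 0.0951, 0.0951, 0.0951, 0.0951, 0.0951, 0.0951, 0.0951, 0.0063, 0.0063, 0.0063, 0.0063]  mean=1.7403  Neff=8.9870  idx=[0, 0, 1, 1, 2, 3, 4, 5, 5, 6, 7, 8, 10]

resampled_idx = [0, 0, 1, 1, 2, 3, 4, 5, 5, 6, 7, 8, 10]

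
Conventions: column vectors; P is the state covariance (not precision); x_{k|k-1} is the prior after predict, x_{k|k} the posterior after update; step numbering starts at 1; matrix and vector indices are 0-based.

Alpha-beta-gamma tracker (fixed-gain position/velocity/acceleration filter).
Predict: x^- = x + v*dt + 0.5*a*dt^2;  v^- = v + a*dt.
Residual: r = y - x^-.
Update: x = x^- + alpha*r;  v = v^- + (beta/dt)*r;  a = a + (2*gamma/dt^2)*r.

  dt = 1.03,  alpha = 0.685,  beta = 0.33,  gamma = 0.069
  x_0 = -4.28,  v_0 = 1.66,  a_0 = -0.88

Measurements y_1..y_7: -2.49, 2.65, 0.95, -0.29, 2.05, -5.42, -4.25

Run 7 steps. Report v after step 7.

v_post = -3.1702

step 1: x_pred=-3.0370  r=0.5470  x^+=-2.6623  v^+=0.9289  a^+=-0.8088
step 2: x_pred=-2.1346  r=4.7846  x^+=1.1428  v^+=1.6287  a^+=-0.1865
step 3: x_pred=2.7215  r=-1.7715  x^+=1.5080  v^+=0.8691  a^+=-0.4169
step 4: x_pred=2.1820  r=-2.4720  x^+=0.4887  v^+=-0.3523  a^+=-0.7385
step 5: x_pred=-0.2659  r=2.3159  x^+=1.3205  v^+=-0.3709  a^+=-0.4372
step 6: x_pred=0.7065  r=-6.1265  x^+=-3.4902  v^+=-2.7841  a^+=-1.2341
step 7: x_pred=-7.0124  r=2.7624  x^+=-5.1202  v^+=-3.1702  a^+=-0.8748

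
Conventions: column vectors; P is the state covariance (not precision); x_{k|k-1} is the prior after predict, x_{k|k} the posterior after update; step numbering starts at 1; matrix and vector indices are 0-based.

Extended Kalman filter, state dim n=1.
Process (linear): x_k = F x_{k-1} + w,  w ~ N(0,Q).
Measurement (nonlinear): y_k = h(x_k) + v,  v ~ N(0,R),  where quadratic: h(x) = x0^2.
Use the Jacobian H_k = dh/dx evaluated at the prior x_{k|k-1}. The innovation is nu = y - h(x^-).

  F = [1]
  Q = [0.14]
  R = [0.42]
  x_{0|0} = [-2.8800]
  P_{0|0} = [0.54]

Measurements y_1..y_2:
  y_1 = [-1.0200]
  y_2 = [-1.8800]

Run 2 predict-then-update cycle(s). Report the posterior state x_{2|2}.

x_post = [-0.3200]

step 1: x^-=[-2.8800]  P^-=[0.6800]  H_jac=[-5.7600]  S=[22.9808]  K=[-0.1704]  nu=[-9.3144]  x^+=[-1.2925]  P^+=[0.0124]
step 2: x^-=[-1.2925]  P^-=[0.1524]  H_jac=[-2.5849]  S=[1.4385]  K=[-0.2739]  nu=[-3.5505]  x^+=[-0.3200]  P^+=[0.0445]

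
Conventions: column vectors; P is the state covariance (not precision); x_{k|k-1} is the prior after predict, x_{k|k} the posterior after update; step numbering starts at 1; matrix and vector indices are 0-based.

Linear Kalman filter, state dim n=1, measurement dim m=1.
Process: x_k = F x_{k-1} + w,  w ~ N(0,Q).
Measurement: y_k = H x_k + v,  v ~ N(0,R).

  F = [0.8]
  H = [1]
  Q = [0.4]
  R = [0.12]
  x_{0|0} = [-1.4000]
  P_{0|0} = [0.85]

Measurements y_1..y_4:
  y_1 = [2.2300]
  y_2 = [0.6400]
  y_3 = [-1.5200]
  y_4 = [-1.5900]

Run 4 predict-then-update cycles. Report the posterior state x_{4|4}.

x_post = [-1.4387]

step 1: x^-=[-1.1200]  P^-=[0.9440]  S=[1.0640]  K=[0.8872]  nu=[3.3500]  x^+=[1.8522]  P^+=[0.1065]
step 2: x^-=[1.4817]  P^-=[0.4681]  S=[0.5881]  K=[0.7960]  nu=[-0.8417]  x^+=[0.8117]  P^+=[0.0955]
step 3: x^-=[0.6494]  P^-=[0.4611]  S=[0.5811]  K=[0.7935]  nu=[-2.1694]  x^+=[-1.0720]  P^+=[0.0952]
step 4: x^-=[-0.8576]  P^-=[0.4609]  S=[0.5809]  K=[0.7934]  nu=[-0.7324]  x^+=[-1.4387]  P^+=[0.0952]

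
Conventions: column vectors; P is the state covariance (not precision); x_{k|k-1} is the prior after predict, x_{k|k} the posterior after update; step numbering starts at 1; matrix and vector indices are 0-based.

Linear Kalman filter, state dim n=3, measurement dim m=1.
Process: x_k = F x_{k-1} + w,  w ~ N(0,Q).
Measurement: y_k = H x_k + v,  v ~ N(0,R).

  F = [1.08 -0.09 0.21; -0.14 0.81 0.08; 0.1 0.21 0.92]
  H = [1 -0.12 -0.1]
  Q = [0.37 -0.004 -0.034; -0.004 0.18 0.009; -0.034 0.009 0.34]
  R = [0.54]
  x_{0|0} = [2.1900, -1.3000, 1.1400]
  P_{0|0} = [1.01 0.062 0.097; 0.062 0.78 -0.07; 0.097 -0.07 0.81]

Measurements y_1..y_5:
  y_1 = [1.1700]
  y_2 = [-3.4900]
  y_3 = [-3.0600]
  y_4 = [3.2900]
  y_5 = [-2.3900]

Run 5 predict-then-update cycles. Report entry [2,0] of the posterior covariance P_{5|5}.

step 1: x^-=[2.7216, -1.2684, 0.9948]  P^-=[1.6247 -0.1508 0.3315; -0.1508 0.6914 0.1253; 0.3315 0.1253 1.0635]  S=[2.1582]  K=[0.7458; -0.1141; 0.0973]  nu=[-1.6043]  x^+=[1.5250, -1.0853, 0.8386]  P^+=[0.4242 0.0329 0.1748; 0.0329 0.6633 0.1493; 0.1748 0.1493 1.0430]
step 2: x^-=[1.9208, -1.0255, 0.6961]  P^-=[0.9834 -0.0355 0.3795; -0.0355 0.6382 0.2870; 0.3795 0.2870 1.3475]  S=[1.4855]  K=[0.6393; -0.0948; 0.1416]  nu=[-5.4643]  x^+=[-1.5724, -0.5077, -0.0775]  P^+=[0.3763 0.0545 0.2451; 0.0545 0.6248 0.3069; 0.2451 0.3069 1.3178]
step 3: x^-=[-1.6687, -0.1973, -0.3351]  P^-=[0.9610 0.0280 0.4980; 0.0280 0.6277 0.4141; 0.4980 0.4141 1.6526]  S=[1.4302]  K=[0.6348; -0.0620; 0.1979]  nu=[-1.4484]  x^+=[-2.5882, -0.1074, -0.6218]  P^+=[0.3847 0.0843 0.3183; 0.0843 0.6222 0.4316; 0.3183 0.4316 1.5966]
step 4: x^-=[-2.9161, 0.2256, -0.8535]  P^-=[1.0059 0.0826 0.6289; 0.0826 0.6357 0.5218; 0.6289 0.5218 1.9516]  S=[1.4415]  K=[0.6473; -0.0318; 0.2575]  nu=[6.1479]  x^+=[1.0635, 0.0300, 0.7295]  P^+=[0.4019 0.1123 0.3887; 0.1123 0.6342 0.5336; 0.3887 0.5336 1.8560]
step 5: x^-=[1.2990, -0.0663, 0.7838]  P^-=[1.0601 0.1289 0.7541; 0.1289 0.6508 0.6133; 0.7541 0.6133 2.2253]  S=[1.4646]  K=[0.6617; -0.0072; 0.3127]  nu=[-3.6186]  x^+=[-1.0955, -0.0402, -0.3479]  P^+=[0.4187 0.1359 0.4511; 0.1359 0.6508 0.6166; 0.4511 0.6166 2.0821]

P_post[2,0] = 0.4511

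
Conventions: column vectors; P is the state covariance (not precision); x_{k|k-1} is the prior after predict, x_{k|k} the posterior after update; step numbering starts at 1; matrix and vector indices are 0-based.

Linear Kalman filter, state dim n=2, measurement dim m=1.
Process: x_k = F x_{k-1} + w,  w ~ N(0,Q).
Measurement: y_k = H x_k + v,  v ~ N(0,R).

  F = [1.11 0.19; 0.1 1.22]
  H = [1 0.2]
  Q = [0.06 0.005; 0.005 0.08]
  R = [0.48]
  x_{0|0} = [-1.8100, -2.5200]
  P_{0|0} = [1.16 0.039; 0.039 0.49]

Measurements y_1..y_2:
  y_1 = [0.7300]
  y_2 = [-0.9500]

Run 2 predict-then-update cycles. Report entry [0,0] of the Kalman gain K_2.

K[0,0] = 0.4940

step 1: x^-=[-2.4879, -3.2554]  P^-=[1.5234 0.3009; 0.3009 0.8304]  S=[2.1570]  K=[0.7342; 0.2165]  nu=[3.8690]  x^+=[0.3526, -2.4178]  P^+=[0.3608 -0.0419; -0.0419 0.7293]
step 2: x^-=[-0.0680, -2.9144]  P^-=[0.5132 0.1565; 0.1565 1.1589]  S=[1.1021]  K=[0.4940; 0.3523]  nu=[-0.2991]  x^+=[-0.2158, -3.0198]  P^+=[0.2442 -0.0353; -0.0353 1.0221]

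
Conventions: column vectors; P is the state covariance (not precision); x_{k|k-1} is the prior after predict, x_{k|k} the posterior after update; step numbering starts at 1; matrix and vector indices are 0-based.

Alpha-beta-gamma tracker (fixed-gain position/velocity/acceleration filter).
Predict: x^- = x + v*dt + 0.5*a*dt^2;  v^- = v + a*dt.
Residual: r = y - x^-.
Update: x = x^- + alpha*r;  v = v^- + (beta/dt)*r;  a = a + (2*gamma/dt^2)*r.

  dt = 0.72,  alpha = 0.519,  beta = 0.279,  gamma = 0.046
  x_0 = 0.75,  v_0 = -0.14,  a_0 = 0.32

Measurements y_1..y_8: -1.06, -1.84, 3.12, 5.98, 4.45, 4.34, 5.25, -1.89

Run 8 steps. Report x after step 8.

x_post = 2.9396

step 1: x_pred=0.7321  r=-1.7921  x^+=-0.1980  v^+=-0.6041  a^+=0.0019
step 2: x_pred=-0.6324  r=-1.2076  x^+=-1.2591  v^+=-1.0706  a^+=-0.2124
step 3: x_pred=-2.0850  r=5.2050  x^+=0.6164  v^+=0.7934  a^+=0.7114
step 4: x_pred=1.3721  r=4.6079  x^+=3.7636  v^+=3.0912  a^+=1.5291
step 5: x_pred=6.3856  r=-1.9356  x^+=5.3810  v^+=3.4421  a^+=1.1856
step 6: x_pred=8.1667  r=-3.8267  x^+=6.1806  v^+=2.8130  a^+=0.5065
step 7: x_pred=8.3372  r=-3.0872  x^+=6.7350  v^+=1.9813  a^+=-0.0414
step 8: x_pred=8.1508  r=-10.0408  x^+=2.9396  v^+=-1.9393  a^+=-1.8233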